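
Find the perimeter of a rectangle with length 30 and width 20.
Perimeter = 2 * (length + width)
Perimeter = 2 * (30 + 20)
Perimeter = 2 * 50
Perimeter = 100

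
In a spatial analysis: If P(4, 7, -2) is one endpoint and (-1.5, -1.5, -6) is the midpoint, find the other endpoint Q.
Q = (2×(-1.5) - 4, 2×(-1.5) - 7, 2×(-6) - (-2)) = (-7, -10, -10)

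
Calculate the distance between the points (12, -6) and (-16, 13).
Using the distance formula: d = sqrt((x₂-x₁)² + (y₂-y₁)²)
dx = (-16) - 12 = -28
dy = 13 - (-6) = 19
d = sqrt((-28)² + 19²) = sqrt(784 + 361) = sqrt(1145) = 33.84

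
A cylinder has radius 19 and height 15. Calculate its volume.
Volume = pi * r² * h
Volume = pi * 19² * 15
Volume = pi * 361 * 15
Volume = pi * 5415
Volume = 17011.72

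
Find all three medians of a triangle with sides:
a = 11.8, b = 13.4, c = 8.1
Using m_x = ½√(2y² + 2z² - x²):
m_a = ½√(2·13.4² + 2·8.1² - 11.8²) = ½√351.1 = 9.369
m_b = ½√(2·11.8² + 2·8.1² - 13.4²) = ½√230.14 = 7.585
m_c = ½√(2·11.8² + 2·13.4² - 8.1²) = ½√571.99 = 11.96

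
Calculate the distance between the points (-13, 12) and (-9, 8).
Using the distance formula: d = sqrt((x₂-x₁)² + (y₂-y₁)²)
dx = (-9) - (-13) = 4
dy = 8 - 12 = -4
d = sqrt(4² + (-4)²) = sqrt(16 + 16) = sqrt(32) = 5.66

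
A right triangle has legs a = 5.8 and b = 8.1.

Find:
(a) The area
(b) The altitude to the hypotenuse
(a) Area = ½ab = ½·5.8·8.1 = 23.49
(b) Hypotenuse c = √(5.8² + 8.1²) = √99.25 = 9.96243
    Area = ½·c·h_c  →  h_c = 2·Area/c = 2·23.49/9.96243 = 4.716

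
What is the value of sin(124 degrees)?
sin(124 degrees) = 0.829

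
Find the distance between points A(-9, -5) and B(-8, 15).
Using the distance formula: d = sqrt((x₂-x₁)² + (y₂-y₁)²)
dx = (-8) - (-9) = 1
dy = 15 - (-5) = 20
d = sqrt(1² + 20²) = sqrt(1 + 400) = sqrt(401) = 20.02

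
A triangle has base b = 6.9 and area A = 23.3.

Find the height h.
A = ½bh  →  h = 2A/b
h = 2·23.3/6.9 = 6.754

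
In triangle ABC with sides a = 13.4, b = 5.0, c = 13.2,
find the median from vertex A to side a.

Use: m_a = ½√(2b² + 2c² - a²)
m_a = ½√(2·5.0² + 2·13.2² - 13.4²)
m_a = ½√(50 + 348.48 - 179.56) = ½√218.92 = 7.398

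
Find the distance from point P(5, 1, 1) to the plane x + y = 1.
d = |1(5) + 1(1) + 0(1) - (1)| / √(1² + 1² + 0²) = 5/√2 = 3.536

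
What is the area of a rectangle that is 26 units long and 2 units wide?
Area = length * width
Area = 26 * 2
Area = 52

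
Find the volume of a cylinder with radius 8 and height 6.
Volume = pi * r² * h
Volume = pi * 8² * 6
Volume = pi * 64 * 6
Volume = pi * 384
Volume = 1206.37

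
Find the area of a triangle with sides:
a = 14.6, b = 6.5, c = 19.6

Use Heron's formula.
s = (a+b+c)/2 = (14.6+6.5+19.6)/2 = 20.35
A = √(s(s-a)(s-b)(s-c)) = √(20.35·5.75·13.85·0.75)
A = √1215.47 = 34.86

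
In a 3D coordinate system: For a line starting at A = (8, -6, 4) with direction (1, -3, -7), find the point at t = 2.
P(2) = (8 + 1(2), -6 + (-3)(2), 4 + (-7)(2)) = (10, -12, -10)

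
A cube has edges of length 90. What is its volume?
Volume = s³
Volume = 90³
Volume = 729000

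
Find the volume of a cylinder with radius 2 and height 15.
Volume = pi * r² * h
Volume = pi * 2² * 15
Volume = pi * 4 * 15
Volume = pi * 60
Volume = 188.50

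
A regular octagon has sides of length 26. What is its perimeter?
Perimeter = number of sides * side length
Perimeter = 8 * 26
Perimeter = 208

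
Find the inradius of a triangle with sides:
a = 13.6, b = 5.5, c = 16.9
s = (a+b+c)/2 = (13.6+5.5+16.9)/2 = 18
Area = √(s(s-a)(s-b)(s-c)) = √(18·4.4·12.5·1.1) = 33
r = Area/s = 33/18 = 1.833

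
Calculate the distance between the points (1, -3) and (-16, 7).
Using the distance formula: d = sqrt((x₂-x₁)² + (y₂-y₁)²)
dx = (-16) - 1 = -17
dy = 7 - (-3) = 10
d = sqrt((-17)² + 10²) = sqrt(289 + 100) = sqrt(389) = 19.72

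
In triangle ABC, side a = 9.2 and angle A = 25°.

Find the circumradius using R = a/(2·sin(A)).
R = a/(2·sin(A)) = 9.2/(2·sin(25°))
R = 9.2/(2·0.422618) = 9.2/0.845237 = 10.88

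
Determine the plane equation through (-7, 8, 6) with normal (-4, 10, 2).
d = n·P = (-4)(-7) + (10)(8) + (2)(6) = 120
Plane: -4x + 10y + 2z = 120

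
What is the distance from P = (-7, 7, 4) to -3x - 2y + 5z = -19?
d = |(-3)(-7) + (-2)(7) + 5(4) - (-19)| / √((-3)² + (-2)² + 5²) = 46/√38 = 7.462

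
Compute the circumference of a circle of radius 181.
Circumference = 2 * pi * r
Circumference = 2 * pi * 181
Circumference = 1137.26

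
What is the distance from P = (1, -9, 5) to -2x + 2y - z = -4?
d = |(-2)(1) + 2(-9) + (-1)(5) - (-4)| / √((-2)² + 2² + (-1)²) = 21/√9 = 7.0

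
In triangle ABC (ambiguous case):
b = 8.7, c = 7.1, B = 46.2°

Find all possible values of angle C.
sin(C)/c = sin(B)/b  →  sin(C) = c·sin(B)/b = 7.1·sin(46.2°)/8.7 = 0.589023
C₁ = arcsin(0.589023) = 36.09°,  C₂ = 180° - C₁ = 143.91°
Check C₂: A = 180° - 46.2° - 143.91° = -10.11° ≤ 0, rejected
C = 36.09° (one solution)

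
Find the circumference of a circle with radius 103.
Circumference = 2 * pi * r
Circumference = 2 * pi * 103
Circumference = 647.17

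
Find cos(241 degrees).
cos(241 degrees) = -0.4848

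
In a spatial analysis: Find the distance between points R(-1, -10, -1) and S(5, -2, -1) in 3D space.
d = √[(6)² + (8)² + (0)²] = √100 = 10.0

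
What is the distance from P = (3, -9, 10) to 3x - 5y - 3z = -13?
d = |3(3) + (-5)(-9) + (-3)(10) - (-13)| / √(3² + (-5)² + (-3)²) = 37/√43 = 5.642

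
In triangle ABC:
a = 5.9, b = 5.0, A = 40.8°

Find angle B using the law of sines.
sin(B)/b = sin(A)/a
sin(B) = b·sin(A)/a = 5.0·sin(40.8°)/5.9 = 0.553746
B = arcsin(0.553746) = 33.62°  (b ≤ a, so B ≤ A and the acute solution is unique)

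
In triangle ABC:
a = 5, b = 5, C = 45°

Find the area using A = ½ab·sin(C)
A = ½·5·5·sin(45°) = ½·25·0.707107 = 8.839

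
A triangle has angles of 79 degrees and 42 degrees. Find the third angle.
Sum of angles in a triangle = 180 degrees
Third angle = 180 - 79 - 42
Third angle = 59 degrees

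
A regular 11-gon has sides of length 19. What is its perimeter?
Perimeter = number of sides * side length
Perimeter = 11 * 19
Perimeter = 209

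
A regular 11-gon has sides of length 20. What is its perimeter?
Perimeter = number of sides * side length
Perimeter = 11 * 20
Perimeter = 220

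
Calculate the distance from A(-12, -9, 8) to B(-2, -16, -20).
d = √[(10)² + (-7)² + (-28)²] = √933 = 30.55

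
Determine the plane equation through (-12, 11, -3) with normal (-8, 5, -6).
d = n·P = (-8)(-12) + (5)(11) + (-6)(-3) = 169
Plane: -8x + 5y - 6z = 169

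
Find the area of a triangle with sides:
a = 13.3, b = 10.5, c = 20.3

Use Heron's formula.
s = (a+b+c)/2 = (13.3+10.5+20.3)/2 = 22.05
A = √(s(s-a)(s-b)(s-c)) = √(22.05·8.75·11.55·1.75)
A = √3899.75 = 62.45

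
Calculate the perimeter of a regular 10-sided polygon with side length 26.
Perimeter = number of sides * side length
Perimeter = 10 * 26
Perimeter = 260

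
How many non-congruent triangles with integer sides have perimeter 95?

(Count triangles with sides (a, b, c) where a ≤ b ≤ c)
With a ≤ b ≤ c and a + b + c = 95, the triangle inequality a + b > c gives c < 95/2, so c ≤ 47.
Iterate a from 1 to ⌊p/3⌋ = 31; for each a, b ranges from a to ⌊(p−a)/2⌋ with c = p − a − b, keeping only c ≥ b.
Triples: (1, 47, 47), (2, 46, 47), (3, 45, 47), …
Count = 200 triangles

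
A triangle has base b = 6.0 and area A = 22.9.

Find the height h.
A = ½bh  →  h = 2A/b
h = 2·22.9/6.0 = 7.633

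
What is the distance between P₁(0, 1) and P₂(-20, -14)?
Using the distance formula: d = sqrt((x₂-x₁)² + (y₂-y₁)²)
dx = (-20) - 0 = -20
dy = (-14) - 1 = -15
d = sqrt((-20)² + (-15)²) = sqrt(400 + 225) = sqrt(625) = 25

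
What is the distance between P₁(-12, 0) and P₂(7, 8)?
Using the distance formula: d = sqrt((x₂-x₁)² + (y₂-y₁)²)
dx = 7 - (-12) = 19
dy = 8 - 0 = 8
d = sqrt(19² + 8²) = sqrt(361 + 64) = sqrt(425) = 20.62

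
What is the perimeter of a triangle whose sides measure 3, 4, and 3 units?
Perimeter = sum of all sides
Perimeter = 3 + 4 + 3
Perimeter = 10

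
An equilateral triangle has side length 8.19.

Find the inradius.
For an equilateral triangle, r = s/(2√3) where s is the side.
r = 8.19/(2√3) = 8.19/3.464102 = 2.364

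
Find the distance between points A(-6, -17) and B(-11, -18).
Using the distance formula: d = sqrt((x₂-x₁)² + (y₂-y₁)²)
dx = (-11) - (-6) = -5
dy = (-18) - (-17) = -1
d = sqrt((-5)² + (-1)²) = sqrt(25 + 1) = sqrt(26) = 5.10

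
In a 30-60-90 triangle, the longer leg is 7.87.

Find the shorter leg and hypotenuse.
In a 30-60-90 triangle, sides are in ratio 1 : √3 : 2.
Long leg = short leg·√3  →  short leg = 7.87/√3 = 4.544
Hypotenuse = 2·(short leg) = 2·7.87/√3 = 9.087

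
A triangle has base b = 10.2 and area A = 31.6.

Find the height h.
A = ½bh  →  h = 2A/b
h = 2·31.6/10.2 = 6.196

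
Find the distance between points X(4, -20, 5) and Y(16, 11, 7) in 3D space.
d = √[(12)² + (31)² + (2)²] = √1109 = 33.3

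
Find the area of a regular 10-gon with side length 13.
For a regular 10-gon with side length s = 13:
Apothem a = s / (2*tan(pi/10)) = 13 / (2*tan(pi/10)) ≈ 20.0049
Perimeter P = 10 * 13 = 130
Area = (1/2) * P * a = (1/2) * 130 * 20.0049 = 1300.32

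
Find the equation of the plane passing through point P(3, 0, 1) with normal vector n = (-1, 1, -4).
d = n·P = (-1)(3) + (1)(0) + (-4)(1) = -7
Plane: -x + y - 4z = -7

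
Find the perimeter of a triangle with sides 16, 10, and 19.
Perimeter = sum of all sides
Perimeter = 16 + 10 + 19
Perimeter = 45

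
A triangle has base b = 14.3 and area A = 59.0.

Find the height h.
A = ½bh  →  h = 2A/b
h = 2·59.0/14.3 = 8.252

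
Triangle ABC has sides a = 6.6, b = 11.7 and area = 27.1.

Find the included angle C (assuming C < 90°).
Area = ½ab·sin(C)  →  sin(C) = 2·Area/(ab)
sin(C) = 2·27.1/(6.6·11.7) = 0.701891
C = arcsin(0.701891) = 44.58°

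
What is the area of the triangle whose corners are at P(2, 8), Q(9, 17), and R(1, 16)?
Using the coordinate formula: Area = (1/2)|x₁(y₂-y₃) + x₂(y₃-y₁) + x₃(y₁-y₂)|
Area = (1/2)|2(17-16) + 9(16-8) + 1(8-17)|
Area = (1/2)|2*1 + 9*8 + 1*(-9)|
Area = (1/2)|2 + 72 + (-9)|
Area = (1/2)*65 = 32.50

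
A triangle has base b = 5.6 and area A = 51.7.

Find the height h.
A = ½bh  →  h = 2A/b
h = 2·51.7/5.6 = 18.46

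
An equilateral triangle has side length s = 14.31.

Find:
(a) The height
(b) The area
(a) Height h = s·√3/2 = 14.31·√3/2 = 12.39
(b) Area = (√3/4)·s² = (√3/4)·14.31² = (√3/4)·204.776 = 88.67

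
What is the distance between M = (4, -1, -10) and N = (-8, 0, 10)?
d = √[(-12)² + (1)² + (20)²] = √545 = 23.35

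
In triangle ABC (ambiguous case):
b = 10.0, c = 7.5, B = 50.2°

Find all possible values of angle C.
sin(C)/c = sin(B)/b  →  sin(C) = c·sin(B)/b = 7.5·sin(50.2°)/10.0 = 0.576213
C₁ = arcsin(0.576213) = 35.18°,  C₂ = 180° - C₁ = 144.82°
Check C₂: A = 180° - 50.2° - 144.82° = -15.02° ≤ 0, rejected
C = 35.18° (one solution)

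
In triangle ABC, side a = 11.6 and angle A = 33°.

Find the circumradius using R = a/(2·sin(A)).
R = a/(2·sin(A)) = 11.6/(2·sin(33°))
R = 11.6/(2·0.544639) = 11.6/1.089278 = 10.65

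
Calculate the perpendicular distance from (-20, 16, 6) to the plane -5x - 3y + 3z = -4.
d = |(-5)(-20) + (-3)(16) + 3(6) - (-4)| / √((-5)² + (-3)² + 3²) = 74/√43 = 11.28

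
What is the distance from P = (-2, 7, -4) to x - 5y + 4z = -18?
d = |1(-2) + (-5)(7) + 4(-4) - (-18)| / √(1² + (-5)² + 4²) = 35/√42 = 5.401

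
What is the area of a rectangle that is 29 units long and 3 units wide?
Area = length * width
Area = 29 * 3
Area = 87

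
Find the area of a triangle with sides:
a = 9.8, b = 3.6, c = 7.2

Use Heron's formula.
s = (a+b+c)/2 = (9.8+3.6+7.2)/2 = 10.3
A = √(s(s-a)(s-b)(s-c)) = √(10.3·0.5·6.7·3.1)
A = √106.966 = 10.34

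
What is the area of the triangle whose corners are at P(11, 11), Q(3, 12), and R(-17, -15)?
Using the coordinate formula: Area = (1/2)|x₁(y₂-y₃) + x₂(y₃-y₁) + x₃(y₁-y₂)|
Area = (1/2)|11(12-(-15)) + 3((-15)-11) + (-17)(11-12)|
Area = (1/2)|11*27 + 3*(-26) + (-17)*(-1)|
Area = (1/2)|297 + (-78) + 17|
Area = (1/2)*236 = 118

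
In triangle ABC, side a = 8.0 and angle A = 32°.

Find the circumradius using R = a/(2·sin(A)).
R = a/(2·sin(A)) = 8.0/(2·sin(32°))
R = 8.0/(2·0.529919) = 8.0/1.059839 = 7.548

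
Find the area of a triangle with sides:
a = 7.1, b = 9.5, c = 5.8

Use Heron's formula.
s = (a+b+c)/2 = (7.1+9.5+5.8)/2 = 11.2
A = √(s(s-a)(s-b)(s-c)) = √(11.2·4.1·1.7·5.4)
A = √421.546 = 20.53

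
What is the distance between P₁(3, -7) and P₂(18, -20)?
Using the distance formula: d = sqrt((x₂-x₁)² + (y₂-y₁)²)
dx = 18 - 3 = 15
dy = (-20) - (-7) = -13
d = sqrt(15² + (-13)²) = sqrt(225 + 169) = sqrt(394) = 19.85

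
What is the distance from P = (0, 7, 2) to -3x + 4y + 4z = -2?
d = |(-3)(0) + 4(7) + 4(2) - (-2)| / √((-3)² + 4² + 4²) = 38/√41 = 5.935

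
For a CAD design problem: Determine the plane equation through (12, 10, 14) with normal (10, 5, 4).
d = n·P = (10)(12) + (5)(10) + (4)(14) = 226
Plane: 10x + 5y + 4z = 226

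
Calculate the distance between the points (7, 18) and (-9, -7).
Using the distance formula: d = sqrt((x₂-x₁)² + (y₂-y₁)²)
dx = (-9) - 7 = -16
dy = (-7) - 18 = -25
d = sqrt((-16)² + (-25)²) = sqrt(256 + 625) = sqrt(881) = 29.68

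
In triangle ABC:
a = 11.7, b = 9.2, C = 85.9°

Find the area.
Using A = ½ab·sin(C):
A = ½·11.7·9.2·sin(85.9°) = ½·107.64·0.997441 = 53.68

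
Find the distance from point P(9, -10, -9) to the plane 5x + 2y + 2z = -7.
d = |5(9) + 2(-10) + 2(-9) - (-7)| / √(5² + 2² + 2²) = 14/√33 = 2.437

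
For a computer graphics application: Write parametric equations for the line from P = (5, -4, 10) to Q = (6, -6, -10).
Direction vector d = Q - P = (1, -2, -20)
x = 5 + t, y = -4 - 2t, z = 10 - 20t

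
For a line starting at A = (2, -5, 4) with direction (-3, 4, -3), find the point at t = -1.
P(-1) = (2 + (-3)(-1), -5 + 4(-1), 4 + (-3)(-1)) = (5, -9, 7)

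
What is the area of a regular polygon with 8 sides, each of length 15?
For a regular 8-gon with side length s = 15:
Apothem a = s / (2*tan(pi/8)) = 15 / (2*tan(pi/8)) ≈ 18.1066
Perimeter P = 8 * 15 = 120
Area = (1/2) * P * a = (1/2) * 120 * 18.1066 = 1086.40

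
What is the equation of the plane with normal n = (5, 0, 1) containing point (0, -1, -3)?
d = n·P = (5)(0) + (0)(-1) + (1)(-3) = -3
Plane: 5x + z = -3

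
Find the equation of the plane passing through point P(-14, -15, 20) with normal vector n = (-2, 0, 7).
d = n·P = (-2)(-14) + (0)(-15) + (7)(20) = 168
Plane: -2x + 7z = 168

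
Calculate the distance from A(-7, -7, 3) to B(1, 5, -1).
d = √[(8)² + (12)² + (-4)²] = √224 = 14.97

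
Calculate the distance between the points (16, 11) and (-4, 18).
Using the distance formula: d = sqrt((x₂-x₁)² + (y₂-y₁)²)
dx = (-4) - 16 = -20
dy = 18 - 11 = 7
d = sqrt((-20)² + 7²) = sqrt(400 + 49) = sqrt(449) = 21.19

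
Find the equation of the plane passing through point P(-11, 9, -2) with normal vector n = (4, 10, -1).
d = n·P = (4)(-11) + (10)(9) + (-1)(-2) = 48
Plane: 4x + 10y - z = 48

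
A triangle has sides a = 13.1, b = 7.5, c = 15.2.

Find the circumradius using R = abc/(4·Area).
s = (a+b+c)/2 = 17.9
Area = √(s(s-a)(s-b)(s-c)) = √(17.9·4.8·10.4·2.7) = 49.1186
R = abc/(4·Area) = (13.1·7.5·15.2)/(4·49.1186) = 1493.4/196.4744 = 7.601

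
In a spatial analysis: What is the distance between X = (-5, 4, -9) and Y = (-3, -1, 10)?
d = √[(2)² + (-5)² + (19)²] = √390 = 19.75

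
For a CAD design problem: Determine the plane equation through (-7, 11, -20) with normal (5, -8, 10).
d = n·P = (5)(-7) + (-8)(11) + (10)(-20) = -323
Plane: 5x - 8y + 10z = -323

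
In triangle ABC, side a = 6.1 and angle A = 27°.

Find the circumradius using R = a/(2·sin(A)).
R = a/(2·sin(A)) = 6.1/(2·sin(27°))
R = 6.1/(2·0.453990) = 6.1/0.907981 = 6.718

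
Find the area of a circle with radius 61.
Area = pi * r²
Area = pi * 61²
Area = pi * 3721
Area = 11689.87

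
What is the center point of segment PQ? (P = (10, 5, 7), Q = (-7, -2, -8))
Midpoint = ((10-7)/2, (5-2)/2, (7-8)/2) = (1.5, 1.5, -0.5)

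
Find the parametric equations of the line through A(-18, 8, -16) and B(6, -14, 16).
Direction vector d = B - A = (24, -22, 32)
x = -18 + 24t, y = 8 - 22t, z = -16 + 32t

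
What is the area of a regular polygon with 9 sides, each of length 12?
For a regular 9-gon with side length s = 12:
Apothem a = s / (2*tan(pi/9)) = 12 / (2*tan(pi/9)) ≈ 16.4849
Perimeter P = 9 * 12 = 108
Area = (1/2) * P * a = (1/2) * 108 * 16.4849 = 890.18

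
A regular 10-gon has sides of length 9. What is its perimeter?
Perimeter = number of sides * side length
Perimeter = 10 * 9
Perimeter = 90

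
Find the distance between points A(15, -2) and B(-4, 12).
Using the distance formula: d = sqrt((x₂-x₁)² + (y₂-y₁)²)
dx = (-4) - 15 = -19
dy = 12 - (-2) = 14
d = sqrt((-19)² + 14²) = sqrt(361 + 196) = sqrt(557) = 23.60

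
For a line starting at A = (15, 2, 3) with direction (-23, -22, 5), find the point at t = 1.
P(1) = (15 + (-23)(1), 2 + (-22)(1), 3 + 5(1)) = (-8, -20, 8)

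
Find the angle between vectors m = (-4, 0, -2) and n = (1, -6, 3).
m·n = -10, |m|² = 20, |n|² = 46
cos θ = -10/√920 ≈ -0.3297
θ ≈ 109.2°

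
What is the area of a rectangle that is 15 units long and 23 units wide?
Area = length * width
Area = 15 * 23
Area = 345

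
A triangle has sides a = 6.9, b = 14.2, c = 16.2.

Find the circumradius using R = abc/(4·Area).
s = (a+b+c)/2 = 18.65
Area = √(s(s-a)(s-b)(s-c)) = √(18.65·11.75·4.45·2.45) = 48.8789
R = abc/(4·Area) = (6.9·14.2·16.2)/(4·48.8789) = 1587.276/195.5156 = 8.118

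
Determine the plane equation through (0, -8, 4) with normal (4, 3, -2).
d = n·P = (4)(0) + (3)(-8) + (-2)(4) = -32
Plane: 4x + 3y - 2z = -32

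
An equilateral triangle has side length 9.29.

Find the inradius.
For an equilateral triangle, r = s/(2√3) where s is the side.
r = 9.29/(2√3) = 9.29/3.464102 = 2.682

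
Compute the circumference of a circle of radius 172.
Circumference = 2 * pi * r
Circumference = 2 * pi * 172
Circumference = 1080.71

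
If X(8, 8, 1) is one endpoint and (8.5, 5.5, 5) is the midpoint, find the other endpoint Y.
Y = (2×8.5 - 8, 2×5.5 - 8, 2×5 - 1) = (9, 3, 9)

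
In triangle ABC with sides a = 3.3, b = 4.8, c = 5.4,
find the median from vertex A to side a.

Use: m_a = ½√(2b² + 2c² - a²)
m_a = ½√(2·4.8² + 2·5.4² - 3.3²)
m_a = ½√(46.08 + 58.32 - 10.89) = ½√93.51 = 4.835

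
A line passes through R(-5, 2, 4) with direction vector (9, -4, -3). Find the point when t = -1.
P(-1) = (-5 + 9(-1), 2 + (-4)(-1), 4 + (-3)(-1)) = (-14, 6, 7)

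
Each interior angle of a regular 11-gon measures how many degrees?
Interior angle of a regular n-gon = (n-2)*180/n
Interior angle = (11-2)*180/11
Interior angle = 9*180/11
Interior angle = 1620/11
Interior angle = 147.27 degrees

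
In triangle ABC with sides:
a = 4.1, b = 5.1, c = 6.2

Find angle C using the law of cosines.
cos(C) = (a² + b² - c²)/(2ab)
cos(C) = (4.1² + 5.1² - 6.2²)/(2·4.1·5.1) = 4.38/41.82 = 0.104735
C = arccos(0.104735) = 83.99°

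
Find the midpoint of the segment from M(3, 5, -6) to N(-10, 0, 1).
Midpoint = ((3-10)/2, (5+0)/2, (-6+1)/2) = (-3.5, 2.5, -2.5)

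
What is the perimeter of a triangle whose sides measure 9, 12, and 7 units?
Perimeter = sum of all sides
Perimeter = 9 + 12 + 7
Perimeter = 28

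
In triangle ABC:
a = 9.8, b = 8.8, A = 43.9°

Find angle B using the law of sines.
sin(B)/b = sin(A)/a
sin(B) = b·sin(A)/a = 8.8·sin(43.9°)/9.8 = 0.622647
B = arcsin(0.622647) = 38.51°  (b ≤ a, so B ≤ A and the acute solution is unique)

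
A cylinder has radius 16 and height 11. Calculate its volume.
Volume = pi * r² * h
Volume = pi * 16² * 11
Volume = pi * 256 * 11
Volume = pi * 2816
Volume = 8846.72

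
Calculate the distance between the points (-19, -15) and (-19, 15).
Using the distance formula: d = sqrt((x₂-x₁)² + (y₂-y₁)²)
dx = (-19) - (-19) = 0
dy = 15 - (-15) = 30
d = sqrt(0² + 30²) = sqrt(0 + 900) = sqrt(900) = 30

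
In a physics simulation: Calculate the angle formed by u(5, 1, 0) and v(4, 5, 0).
u·v = 25, |u|² = 26, |v|² = 41
cos θ = 25/√1066 ≈ 0.7657
θ ≈ 40.03°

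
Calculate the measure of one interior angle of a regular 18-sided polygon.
Interior angle of a regular n-gon = (n-2)*180/n
Interior angle = (18-2)*180/18
Interior angle = 16*180/18
Interior angle = 2880/18
Interior angle = 160 degrees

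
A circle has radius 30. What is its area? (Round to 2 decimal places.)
Area = pi * r²
Area = pi * 30²
Area = pi * 900
Area = 2827.43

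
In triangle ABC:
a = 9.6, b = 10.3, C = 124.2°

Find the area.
Using A = ½ab·sin(C):
A = ½·9.6·10.3·sin(124.2°) = ½·98.88·0.827081 = 40.89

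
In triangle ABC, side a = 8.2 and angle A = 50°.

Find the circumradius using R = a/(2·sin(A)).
R = a/(2·sin(A)) = 8.2/(2·sin(50°))
R = 8.2/(2·0.766044) = 8.2/1.532089 = 5.352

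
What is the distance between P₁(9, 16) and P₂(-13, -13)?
Using the distance formula: d = sqrt((x₂-x₁)² + (y₂-y₁)²)
dx = (-13) - 9 = -22
dy = (-13) - 16 = -29
d = sqrt((-22)² + (-29)²) = sqrt(484 + 841) = sqrt(1325) = 36.40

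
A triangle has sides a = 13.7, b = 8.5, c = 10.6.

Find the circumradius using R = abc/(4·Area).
s = (a+b+c)/2 = 16.4
Area = √(s(s-a)(s-b)(s-c)) = √(16.4·2.7·7.9·5.8) = 45.0434
R = abc/(4·Area) = (13.7·8.5·10.6)/(4·45.0434) = 1234.37/180.1736 = 6.851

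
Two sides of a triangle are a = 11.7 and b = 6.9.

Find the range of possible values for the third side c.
By the triangle inequality: |a - b| < c < a + b
|11.7 - 6.9| < c < 11.7 + 6.9
4.8 < c < 18.6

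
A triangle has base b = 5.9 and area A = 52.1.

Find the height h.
A = ½bh  →  h = 2A/b
h = 2·52.1/5.9 = 17.66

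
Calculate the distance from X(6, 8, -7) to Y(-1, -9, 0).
d = √[(-7)² + (-17)² + (7)²] = √387 = 19.67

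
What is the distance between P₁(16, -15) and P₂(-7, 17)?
Using the distance formula: d = sqrt((x₂-x₁)² + (y₂-y₁)²)
dx = (-7) - 16 = -23
dy = 17 - (-15) = 32
d = sqrt((-23)² + 32²) = sqrt(529 + 1024) = sqrt(1553) = 39.41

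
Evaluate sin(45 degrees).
sin(45 degrees) = sqrt(2)/2
Decimal approximation: 0.7071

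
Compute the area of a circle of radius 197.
Area = pi * r²
Area = pi * 197²
Area = pi * 38809
Area = 121922.07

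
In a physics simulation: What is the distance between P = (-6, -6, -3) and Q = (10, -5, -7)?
d = √[(16)² + (1)² + (-4)²] = √273 = 16.52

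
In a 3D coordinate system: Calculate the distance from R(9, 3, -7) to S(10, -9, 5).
d = √[(1)² + (-12)² + (12)²] = √289 = 17.0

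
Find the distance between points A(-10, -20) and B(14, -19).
Using the distance formula: d = sqrt((x₂-x₁)² + (y₂-y₁)²)
dx = 14 - (-10) = 24
dy = (-19) - (-20) = 1
d = sqrt(24² + 1²) = sqrt(576 + 1) = sqrt(577) = 24.02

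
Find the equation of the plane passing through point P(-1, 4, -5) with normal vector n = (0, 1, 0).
d = n·P = (0)(-1) + (1)(4) + (0)(-5) = 4
Plane: y = 4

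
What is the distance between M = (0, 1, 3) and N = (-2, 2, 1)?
d = √[(-2)² + (1)² + (-2)²] = √9 = 3.0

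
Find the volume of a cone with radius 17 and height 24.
Volume = (1/3) * pi * r² * h
Volume = (1/3) * pi * 17² * 24
Volume = (1/3) * pi * 289 * 24
Volume = (1/3) * pi * 6936
Volume = 7263.36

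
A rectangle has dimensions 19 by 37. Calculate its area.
Area = length * width
Area = 19 * 37
Area = 703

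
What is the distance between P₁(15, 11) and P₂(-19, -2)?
Using the distance formula: d = sqrt((x₂-x₁)² + (y₂-y₁)²)
dx = (-19) - 15 = -34
dy = (-2) - 11 = -13
d = sqrt((-34)² + (-13)²) = sqrt(1156 + 169) = sqrt(1325) = 36.40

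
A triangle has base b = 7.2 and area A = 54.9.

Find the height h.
A = ½bh  →  h = 2A/b
h = 2·54.9/7.2 = 15.25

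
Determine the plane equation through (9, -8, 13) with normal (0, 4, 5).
d = n·P = (0)(9) + (4)(-8) + (5)(13) = 33
Plane: 4y + 5z = 33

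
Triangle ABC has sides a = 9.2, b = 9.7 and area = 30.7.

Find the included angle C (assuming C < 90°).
Area = ½ab·sin(C)  →  sin(C) = 2·Area/(ab)
sin(C) = 2·30.7/(9.2·9.7) = 0.688032
C = arcsin(0.688032) = 43.47°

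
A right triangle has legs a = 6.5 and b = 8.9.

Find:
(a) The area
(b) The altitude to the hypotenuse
(a) Area = ½ab = ½·6.5·8.9 = 28.925
(b) Hypotenuse c = √(6.5² + 8.9²) = √121.46 = 11.0209
    Area = ½·c·h_c  →  h_c = 2·Area/c = 2·28.925/11.0209 = 5.249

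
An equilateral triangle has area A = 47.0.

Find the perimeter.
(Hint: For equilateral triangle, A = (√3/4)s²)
A = (√3/4)s²  →  s² = 4A/√3 = 4·47.0/√3 = 108.542
s = 10.4183
Perimeter = 3s = 31.26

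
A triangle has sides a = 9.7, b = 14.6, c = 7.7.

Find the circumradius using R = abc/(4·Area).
s = (a+b+c)/2 = 16
Area = √(s(s-a)(s-b)(s-c)) = √(16·6.3·1.4·8.3) = 34.2242
R = abc/(4·Area) = (9.7·14.6·7.7)/(4·34.2242) = 1090.474/136.8968 = 7.966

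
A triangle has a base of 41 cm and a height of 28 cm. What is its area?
Area = (1/2) * base * height
Area = (1/2) * 41 * 28
Area = 574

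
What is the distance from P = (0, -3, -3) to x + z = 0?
d = |1(0) + 0(-3) + 1(-3) - (0)| / √(1² + 0² + 1²) = 3/√2 = 2.121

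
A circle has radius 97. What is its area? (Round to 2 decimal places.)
Area = pi * r²
Area = pi * 97²
Area = pi * 9409
Area = 29559.25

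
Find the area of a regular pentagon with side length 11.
For a regular 5-gon with side length s = 11:
Apothem a = s / (2*tan(pi/5)) = 11 / (2*tan(pi/5)) ≈ 7.5701
Perimeter P = 5 * 11 = 55
Area = (1/2) * P * a = (1/2) * 55 * 7.5701 = 208.18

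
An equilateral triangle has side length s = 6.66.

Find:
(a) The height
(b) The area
(a) Height h = s·√3/2 = 6.66·√3/2 = 5.768
(b) Area = (√3/4)·s² = (√3/4)·6.66² = (√3/4)·44.3556 = 19.21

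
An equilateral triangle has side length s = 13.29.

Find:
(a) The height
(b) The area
(a) Height h = s·√3/2 = 13.29·√3/2 = 11.51
(b) Area = (√3/4)·s² = (√3/4)·13.29² = (√3/4)·176.624 = 76.48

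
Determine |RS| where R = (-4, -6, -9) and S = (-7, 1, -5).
d = √[(-3)² + (7)² + (4)²] = √74 = 8.602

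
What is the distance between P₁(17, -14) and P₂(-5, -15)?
Using the distance formula: d = sqrt((x₂-x₁)² + (y₂-y₁)²)
dx = (-5) - 17 = -22
dy = (-15) - (-14) = -1
d = sqrt((-22)² + (-1)²) = sqrt(484 + 1) = sqrt(485) = 22.02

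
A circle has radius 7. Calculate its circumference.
Circumference = 2 * pi * r
Circumference = 2 * pi * 7
Circumference = 43.98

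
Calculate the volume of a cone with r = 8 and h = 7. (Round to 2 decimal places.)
Volume = (1/3) * pi * r² * h
Volume = (1/3) * pi * 8² * 7
Volume = (1/3) * pi * 64 * 7
Volume = (1/3) * pi * 448
Volume = 469.14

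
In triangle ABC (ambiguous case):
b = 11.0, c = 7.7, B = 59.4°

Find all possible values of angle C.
sin(C)/c = sin(B)/b  →  sin(C) = c·sin(B)/b = 7.7·sin(59.4°)/11.0 = 0.602519
C₁ = arcsin(0.602519) = 37.05°,  C₂ = 180° - C₁ = 142.95°
Check C₂: A = 180° - 59.4° - 142.95° = -22.35° ≤ 0, rejected
C = 37.05° (one solution)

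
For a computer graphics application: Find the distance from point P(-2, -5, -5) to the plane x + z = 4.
d = |1(-2) + 0(-5) + 1(-5) - (4)| / √(1² + 0² + 1²) = 11/√2 = 7.778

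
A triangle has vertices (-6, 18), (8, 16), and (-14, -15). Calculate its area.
Using the coordinate formula: Area = (1/2)|x₁(y₂-y₃) + x₂(y₃-y₁) + x₃(y₁-y₂)|
Area = (1/2)|(-6)(16-(-15)) + 8((-15)-18) + (-14)(18-16)|
Area = (1/2)|(-6)*31 + 8*(-33) + (-14)*2|
Area = (1/2)|(-186) + (-264) + (-28)|
Area = (1/2)*478 = 239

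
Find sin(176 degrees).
sin(176 degrees) = 0.0698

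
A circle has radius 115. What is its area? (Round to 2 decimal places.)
Area = pi * r²
Area = pi * 115²
Area = pi * 13225
Area = 41547.56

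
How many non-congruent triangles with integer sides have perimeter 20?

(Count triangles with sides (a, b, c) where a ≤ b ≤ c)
With a ≤ b ≤ c and a + b + c = 20, the triangle inequality a + b > c gives c < 20/2, so c ≤ 9.
Iterate a from 1 to ⌊p/3⌋ = 6; for each a, b ranges from a to ⌊(p−a)/2⌋ with c = p − a − b, keeping only c ≥ b.
Triples: (2, 9, 9), (3, 8, 9), (4, 7, 9), …
Count = 8 triangles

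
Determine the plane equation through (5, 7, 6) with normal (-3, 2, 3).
d = n·P = (-3)(5) + (2)(7) + (3)(6) = 17
Plane: -3x + 2y + 3z = 17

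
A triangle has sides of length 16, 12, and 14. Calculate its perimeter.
Perimeter = sum of all sides
Perimeter = 16 + 12 + 14
Perimeter = 42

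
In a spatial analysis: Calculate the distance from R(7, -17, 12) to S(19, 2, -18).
d = √[(12)² + (19)² + (-30)²] = √1405 = 37.48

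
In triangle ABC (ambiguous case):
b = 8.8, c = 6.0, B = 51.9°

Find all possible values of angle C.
sin(C)/c = sin(B)/b  →  sin(C) = c·sin(B)/b = 6.0·sin(51.9°)/8.8 = 0.536547
C₁ = arcsin(0.536547) = 32.45°,  C₂ = 180° - C₁ = 147.55°
Check C₂: A = 180° - 51.9° - 147.55° = -19.45° ≤ 0, rejected
C = 32.45° (one solution)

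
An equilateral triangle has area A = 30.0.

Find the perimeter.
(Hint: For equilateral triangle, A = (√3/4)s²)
A = (√3/4)s²  →  s² = 4A/√3 = 4·30.0/√3 = 69.282
s = 8.32358
Perimeter = 3s = 24.97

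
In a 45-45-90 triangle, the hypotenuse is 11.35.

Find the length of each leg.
In a 45-45-90 triangle, hypotenuse = leg·√2  →  leg = hypotenuse/√2
leg = 11.35/√2 = 8.026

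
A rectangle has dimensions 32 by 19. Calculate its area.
Area = length * width
Area = 32 * 19
Area = 608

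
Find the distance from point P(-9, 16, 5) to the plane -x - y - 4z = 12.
d = |(-1)(-9) + (-1)(16) + (-4)(5) - (12)| / √((-1)² + (-1)² + (-4)²) = 39/√18 = 9.192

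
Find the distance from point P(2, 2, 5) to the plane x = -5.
d = |1(2) + 0(2) + 0(5) - (-5)| / √(1² + 0² + 0²) = 7/√1 = 7.0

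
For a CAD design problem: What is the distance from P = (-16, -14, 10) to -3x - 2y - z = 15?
d = |(-3)(-16) + (-2)(-14) + (-1)(10) - (15)| / √((-3)² + (-2)² + (-1)²) = 51/√14 = 13.63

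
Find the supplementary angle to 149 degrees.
Supplementary angles sum to 180 degrees.
Other angle = 180 - 149
Other angle = 31 degrees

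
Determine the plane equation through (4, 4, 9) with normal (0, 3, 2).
d = n·P = (0)(4) + (3)(4) + (2)(9) = 30
Plane: 3y + 2z = 30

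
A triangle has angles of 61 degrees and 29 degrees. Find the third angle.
Sum of angles in a triangle = 180 degrees
Third angle = 180 - 61 - 29
Third angle = 90 degrees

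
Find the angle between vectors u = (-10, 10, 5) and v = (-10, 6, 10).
u·v = 210, |u|² = 225, |v|² = 236
cos θ = 210/√53100 ≈ 0.9113
θ ≈ 24.31°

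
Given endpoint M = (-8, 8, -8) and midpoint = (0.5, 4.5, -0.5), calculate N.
N = (2×0.5 - (-8), 2×4.5 - 8, 2×(-0.5) - (-8)) = (9, 1, 7)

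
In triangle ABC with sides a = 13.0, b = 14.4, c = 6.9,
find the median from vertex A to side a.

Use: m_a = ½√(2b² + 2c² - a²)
m_a = ½√(2·14.4² + 2·6.9² - 13.0²)
m_a = ½√(414.72 + 95.22 - 169) = ½√340.94 = 9.232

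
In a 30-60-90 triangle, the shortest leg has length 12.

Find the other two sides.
Long leg = 12√3 = 20.78, Hypotenuse = 24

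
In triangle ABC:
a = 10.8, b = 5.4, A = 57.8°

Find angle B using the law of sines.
sin(B)/b = sin(A)/a
sin(B) = b·sin(A)/a = 5.4·sin(57.8°)/10.8 = 0.423097
B = arcsin(0.423097) = 25.03°  (b ≤ a, so B ≤ A and the acute solution is unique)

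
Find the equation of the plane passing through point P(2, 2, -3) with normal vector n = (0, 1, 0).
d = n·P = (0)(2) + (1)(2) + (0)(-3) = 2
Plane: y = 2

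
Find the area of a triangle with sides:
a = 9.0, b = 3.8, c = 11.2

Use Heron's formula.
s = (a+b+c)/2 = (9.0+3.8+11.2)/2 = 12
A = √(s(s-a)(s-b)(s-c)) = √(12·3·8.2·0.8)
A = √236.16 = 15.37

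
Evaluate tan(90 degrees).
tan(90 degrees) = undefined
Decimal approximation: undefined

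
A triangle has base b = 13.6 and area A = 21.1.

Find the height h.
A = ½bh  →  h = 2A/b
h = 2·21.1/13.6 = 3.103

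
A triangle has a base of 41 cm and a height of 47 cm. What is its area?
Area = (1/2) * base * height
Area = (1/2) * 41 * 47
Area = 963.50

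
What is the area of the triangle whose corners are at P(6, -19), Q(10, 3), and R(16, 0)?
Using the coordinate formula: Area = (1/2)|x₁(y₂-y₃) + x₂(y₃-y₁) + x₃(y₁-y₂)|
Area = (1/2)|6(3-0) + 10(0-(-19)) + 16((-19)-3)|
Area = (1/2)|6*3 + 10*19 + 16*(-22)|
Area = (1/2)|18 + 190 + (-352)|
Area = (1/2)*144 = 72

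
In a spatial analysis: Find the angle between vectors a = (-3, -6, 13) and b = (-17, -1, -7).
a·b = -34, |a|² = 214, |b|² = 339
cos θ = -34/√72546 ≈ -0.1262
θ ≈ 97.25°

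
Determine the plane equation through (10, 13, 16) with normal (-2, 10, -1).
d = n·P = (-2)(10) + (10)(13) + (-1)(16) = 94
Plane: -2x + 10y - z = 94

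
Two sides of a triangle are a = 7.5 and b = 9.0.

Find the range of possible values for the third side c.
By the triangle inequality: |a - b| < c < a + b
|7.5 - 9.0| < c < 7.5 + 9.0
1.5 < c < 16.5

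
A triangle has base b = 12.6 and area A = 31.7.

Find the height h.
A = ½bh  →  h = 2A/b
h = 2·31.7/12.6 = 5.032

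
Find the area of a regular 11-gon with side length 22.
For a regular 11-gon with side length s = 22:
Apothem a = s / (2*tan(pi/11)) = 22 / (2*tan(pi/11)) ≈ 37.4626
Perimeter P = 11 * 22 = 242
Area = (1/2) * P * a = (1/2) * 242 * 37.4626 = 4532.97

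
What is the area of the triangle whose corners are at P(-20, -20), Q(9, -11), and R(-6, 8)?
Using the coordinate formula: Area = (1/2)|x₁(y₂-y₃) + x₂(y₃-y₁) + x₃(y₁-y₂)|
Area = (1/2)|(-20)((-11)-8) + 9(8-(-20)) + (-6)((-20)-(-11))|
Area = (1/2)|(-20)*(-19) + 9*28 + (-6)*(-9)|
Area = (1/2)|380 + 252 + 54|
Area = (1/2)*686 = 343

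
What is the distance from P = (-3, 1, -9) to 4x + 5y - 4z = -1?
d = |4(-3) + 5(1) + (-4)(-9) - (-1)| / √(4² + 5² + (-4)²) = 30/√57 = 3.974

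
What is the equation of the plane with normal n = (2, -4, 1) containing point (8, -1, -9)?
d = n·P = (2)(8) + (-4)(-1) + (1)(-9) = 11
Plane: 2x - 4y + z = 11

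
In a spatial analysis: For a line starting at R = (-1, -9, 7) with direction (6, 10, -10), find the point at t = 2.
P(2) = (-1 + 6(2), -9 + 10(2), 7 + (-10)(2)) = (11, 11, -13)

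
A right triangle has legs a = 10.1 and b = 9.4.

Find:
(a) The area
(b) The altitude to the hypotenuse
(a) Area = ½ab = ½·10.1·9.4 = 47.47
(b) Hypotenuse c = √(10.1² + 9.4²) = √190.37 = 13.7975
    Area = ½·c·h_c  →  h_c = 2·Area/c = 2·47.47/13.7975 = 6.881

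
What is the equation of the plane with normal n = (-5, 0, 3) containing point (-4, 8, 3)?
d = n·P = (-5)(-4) + (0)(8) + (3)(3) = 29
Plane: -5x + 3z = 29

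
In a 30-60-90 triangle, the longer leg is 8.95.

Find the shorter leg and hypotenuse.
In a 30-60-90 triangle, sides are in ratio 1 : √3 : 2.
Long leg = short leg·√3  →  short leg = 8.95/√3 = 5.167
Hypotenuse = 2·(short leg) = 2·8.95/√3 = 10.33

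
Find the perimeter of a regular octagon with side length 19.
Perimeter = number of sides * side length
Perimeter = 8 * 19
Perimeter = 152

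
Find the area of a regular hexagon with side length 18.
For a regular 6-gon with side length s = 18:
Apothem a = s / (2*tan(pi/6)) = 18 / (2*tan(pi/6)) ≈ 15.5885
Perimeter P = 6 * 18 = 108
Area = (1/2) * P * a = (1/2) * 108 * 15.5885 = 841.78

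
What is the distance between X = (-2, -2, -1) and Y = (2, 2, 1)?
d = √[(4)² + (4)² + (2)²] = √36 = 6.0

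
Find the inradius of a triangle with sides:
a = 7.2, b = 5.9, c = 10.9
s = (a+b+c)/2 = (7.2+5.9+10.9)/2 = 12
Area = √(s(s-a)(s-b)(s-c)) = √(12·4.8·6.1·1.1) = 19.6595
r = Area/s = 19.6595/12 = 1.638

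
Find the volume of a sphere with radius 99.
Volume = (4/3) * pi * r³
Volume = (4/3) * pi * 99³
Volume = (4/3) * pi * 970299
Volume = 4064378.95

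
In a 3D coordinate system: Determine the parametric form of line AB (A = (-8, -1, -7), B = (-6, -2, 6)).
Direction vector d = B - A = (2, -1, 13)
x = -8 + 2t, y = -1 - t, z = -7 + 13t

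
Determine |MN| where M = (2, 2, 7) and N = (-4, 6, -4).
d = √[(-6)² + (4)² + (-11)²] = √173 = 13.15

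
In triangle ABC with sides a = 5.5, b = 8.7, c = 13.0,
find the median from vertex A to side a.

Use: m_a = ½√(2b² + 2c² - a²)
m_a = ½√(2·8.7² + 2·13.0² - 5.5²)
m_a = ½√(151.38 + 338 - 30.25) = ½√459.13 = 10.71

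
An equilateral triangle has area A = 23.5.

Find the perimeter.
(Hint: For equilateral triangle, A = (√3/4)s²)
A = (√3/4)s²  →  s² = 4A/√3 = 4·23.5/√3 = 54.2709
s = 7.36688
Perimeter = 3s = 22.1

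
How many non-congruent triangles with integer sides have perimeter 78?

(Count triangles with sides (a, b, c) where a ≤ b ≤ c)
With a ≤ b ≤ c and a + b + c = 78, the triangle inequality a + b > c gives c < 78/2, so c ≤ 38.
Iterate a from 1 to ⌊p/3⌋ = 26; for each a, b ranges from a to ⌊(p−a)/2⌋ with c = p − a − b, keeping only c ≥ b.
Triples: (2, 38, 38), (3, 37, 38), (4, 36, 38), …
Count = 127 triangles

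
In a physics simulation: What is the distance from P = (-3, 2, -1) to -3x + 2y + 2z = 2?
d = |(-3)(-3) + 2(2) + 2(-1) - (2)| / √((-3)² + 2² + 2²) = 9/√17 = 2.183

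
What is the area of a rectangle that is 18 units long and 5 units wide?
Area = length * width
Area = 18 * 5
Area = 90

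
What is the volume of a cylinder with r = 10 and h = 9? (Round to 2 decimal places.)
Volume = pi * r² * h
Volume = pi * 10² * 9
Volume = pi * 100 * 9
Volume = pi * 900
Volume = 2827.43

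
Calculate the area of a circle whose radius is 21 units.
Area = pi * r²
Area = pi * 21²
Area = pi * 441
Area = 1385.44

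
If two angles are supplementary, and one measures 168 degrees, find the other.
Supplementary angles sum to 180 degrees.
Other angle = 180 - 168
Other angle = 12 degrees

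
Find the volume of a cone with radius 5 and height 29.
Volume = (1/3) * pi * r² * h
Volume = (1/3) * pi * 5² * 29
Volume = (1/3) * pi * 25 * 29
Volume = (1/3) * pi * 725
Volume = 759.22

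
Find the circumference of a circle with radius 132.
Circumference = 2 * pi * r
Circumference = 2 * pi * 132
Circumference = 829.38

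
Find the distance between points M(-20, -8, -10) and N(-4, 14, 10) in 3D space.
d = √[(16)² + (22)² + (20)²] = √1140 = 33.76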